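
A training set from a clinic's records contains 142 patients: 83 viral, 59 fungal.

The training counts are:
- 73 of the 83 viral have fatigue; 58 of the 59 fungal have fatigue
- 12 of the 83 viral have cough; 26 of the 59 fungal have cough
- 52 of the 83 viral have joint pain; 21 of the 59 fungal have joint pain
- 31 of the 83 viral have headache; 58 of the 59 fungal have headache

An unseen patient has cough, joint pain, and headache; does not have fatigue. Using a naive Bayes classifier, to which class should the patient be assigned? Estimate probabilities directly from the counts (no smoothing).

viral

viral: (83/142) × (10/83) × (12/83) × (52/83) × (31/83) ≈ 0.00238245
fungal: (59/142) × (1/59) × (26/59) × (21/59) × (58/59) ≈ 0.00108587
Highest score → viral.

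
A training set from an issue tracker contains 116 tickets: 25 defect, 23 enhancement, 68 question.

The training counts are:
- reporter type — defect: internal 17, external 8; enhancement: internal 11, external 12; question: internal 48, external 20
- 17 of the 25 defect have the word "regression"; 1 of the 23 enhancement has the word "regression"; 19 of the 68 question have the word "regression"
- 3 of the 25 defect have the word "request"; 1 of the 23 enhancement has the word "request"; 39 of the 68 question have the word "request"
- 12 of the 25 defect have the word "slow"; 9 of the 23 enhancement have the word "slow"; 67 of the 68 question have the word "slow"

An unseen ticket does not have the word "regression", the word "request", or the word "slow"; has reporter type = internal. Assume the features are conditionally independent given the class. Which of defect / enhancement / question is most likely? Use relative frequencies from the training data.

enhancement

defect: (25/116) × (17/25) × (8/25) × (22/25) × (13/25) ≈ 0.0214599
enhancement: (23/116) × (11/23) × (22/23) × (22/23) × (14/23) ≈ 0.052811
question: (68/116) × (48/68) × (49/68) × (29/68) × (1/68) ≈ 0.00187004
Highest score → enhancement.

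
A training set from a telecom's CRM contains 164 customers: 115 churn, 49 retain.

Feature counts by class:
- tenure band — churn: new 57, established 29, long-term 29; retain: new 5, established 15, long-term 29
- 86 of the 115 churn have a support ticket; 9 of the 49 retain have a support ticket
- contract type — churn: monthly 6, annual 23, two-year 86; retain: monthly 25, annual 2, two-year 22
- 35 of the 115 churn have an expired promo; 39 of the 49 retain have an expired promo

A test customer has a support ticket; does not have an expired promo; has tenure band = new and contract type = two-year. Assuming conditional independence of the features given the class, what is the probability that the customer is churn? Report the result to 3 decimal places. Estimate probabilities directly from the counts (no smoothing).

0.996

churn: (115/164) × (57/115) × (86/115) × (86/115) × (80/115) ≈ 0.135215
retain: (49/164) × (5/49) × (9/49) × (22/49) × (10/49) ≈ 0.000513101
P(churn | x) = 0.135215 / 0.135728101 ≈ 0.996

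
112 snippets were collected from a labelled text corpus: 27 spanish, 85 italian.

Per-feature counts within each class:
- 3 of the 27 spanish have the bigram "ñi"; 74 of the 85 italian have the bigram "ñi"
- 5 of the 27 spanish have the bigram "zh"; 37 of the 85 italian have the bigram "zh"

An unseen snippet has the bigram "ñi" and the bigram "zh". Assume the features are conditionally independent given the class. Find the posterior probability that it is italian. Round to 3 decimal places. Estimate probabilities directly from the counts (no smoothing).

spanish: (27/112) × (3/27) × (5/27) ≈ 0.00496032
italian: (85/112) × (74/85) × (37/85) ≈ 0.287605
P(italian | x) = 0.287605 / 0.29256532 ≈ 0.983

0.983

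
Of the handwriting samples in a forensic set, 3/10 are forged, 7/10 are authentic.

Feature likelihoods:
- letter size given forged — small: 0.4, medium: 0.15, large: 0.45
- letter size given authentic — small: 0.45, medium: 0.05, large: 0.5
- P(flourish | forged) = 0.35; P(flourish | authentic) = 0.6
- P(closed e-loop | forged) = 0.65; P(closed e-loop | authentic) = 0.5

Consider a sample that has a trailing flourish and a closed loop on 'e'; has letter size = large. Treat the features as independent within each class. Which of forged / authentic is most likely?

forged: 0.3 × 0.45 × 0.35 × 0.65 = 0.0307125
authentic: 0.7 × 0.5 × 0.6 × 0.5 = 0.105
Highest score → authentic.

authentic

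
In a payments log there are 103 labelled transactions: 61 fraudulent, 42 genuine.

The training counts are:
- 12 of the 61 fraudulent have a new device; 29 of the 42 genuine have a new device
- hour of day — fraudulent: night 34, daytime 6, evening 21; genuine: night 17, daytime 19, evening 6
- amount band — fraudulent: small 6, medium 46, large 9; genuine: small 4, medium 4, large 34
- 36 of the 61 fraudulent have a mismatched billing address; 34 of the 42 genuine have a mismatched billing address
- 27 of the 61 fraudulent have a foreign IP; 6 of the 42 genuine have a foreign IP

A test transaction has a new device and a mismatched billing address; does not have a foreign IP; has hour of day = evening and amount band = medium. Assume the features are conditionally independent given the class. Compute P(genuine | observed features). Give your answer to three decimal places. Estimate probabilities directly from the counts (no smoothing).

0.211

fraudulent: (61/103) × (12/61) × (21/61) × (46/61) × (36/61) × (34/61) ≈ 0.00994909
genuine: (42/103) × (29/42) × (6/42) × (4/42) × (34/42) × (36/42) ≈ 0.00265801
P(genuine | x) = 0.00265801 / 0.0126071 ≈ 0.211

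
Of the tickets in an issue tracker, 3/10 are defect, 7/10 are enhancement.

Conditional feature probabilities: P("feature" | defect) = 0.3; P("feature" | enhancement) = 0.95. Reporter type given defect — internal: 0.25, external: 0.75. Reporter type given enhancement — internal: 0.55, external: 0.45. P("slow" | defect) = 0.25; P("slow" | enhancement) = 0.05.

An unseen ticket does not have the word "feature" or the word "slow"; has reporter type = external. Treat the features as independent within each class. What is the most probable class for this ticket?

defect

defect: 0.3 × (1−0.3) × 0.75 × (1−0.25) = 0.118125
enhancement: 0.7 × (1−0.95) × 0.45 × (1−0.05) = 0.0149625
Highest score → defect.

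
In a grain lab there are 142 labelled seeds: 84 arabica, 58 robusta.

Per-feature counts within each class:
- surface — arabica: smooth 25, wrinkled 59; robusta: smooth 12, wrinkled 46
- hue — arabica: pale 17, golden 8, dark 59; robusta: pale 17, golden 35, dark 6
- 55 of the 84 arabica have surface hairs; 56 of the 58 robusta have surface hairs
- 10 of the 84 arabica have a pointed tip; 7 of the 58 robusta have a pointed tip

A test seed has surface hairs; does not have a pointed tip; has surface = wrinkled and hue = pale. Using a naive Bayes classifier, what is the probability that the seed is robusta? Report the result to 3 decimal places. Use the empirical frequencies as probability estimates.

0.624

arabica: (84/142) × (59/84) × (17/84) × (55/84) × (74/84) ≈ 0.0485031
robusta: (58/142) × (46/58) × (17/58) × (56/58) × (51/58) ≈ 0.0806107
P(robusta | x) = 0.0806107 / 0.1291138 ≈ 0.624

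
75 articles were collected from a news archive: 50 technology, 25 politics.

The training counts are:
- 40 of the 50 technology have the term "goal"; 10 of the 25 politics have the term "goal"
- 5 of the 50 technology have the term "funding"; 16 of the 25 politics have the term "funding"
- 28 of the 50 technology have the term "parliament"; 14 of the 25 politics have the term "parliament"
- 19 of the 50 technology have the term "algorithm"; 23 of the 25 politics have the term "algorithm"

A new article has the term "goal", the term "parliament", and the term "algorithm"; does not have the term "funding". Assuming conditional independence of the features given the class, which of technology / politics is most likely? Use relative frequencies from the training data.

technology

technology: (50/75) × (40/50) × (45/50) × (28/50) × (19/50) = 0.102144
politics: (25/75) × (10/25) × (9/25) × (14/25) × (23/25) = 0.0247296
Highest score → technology.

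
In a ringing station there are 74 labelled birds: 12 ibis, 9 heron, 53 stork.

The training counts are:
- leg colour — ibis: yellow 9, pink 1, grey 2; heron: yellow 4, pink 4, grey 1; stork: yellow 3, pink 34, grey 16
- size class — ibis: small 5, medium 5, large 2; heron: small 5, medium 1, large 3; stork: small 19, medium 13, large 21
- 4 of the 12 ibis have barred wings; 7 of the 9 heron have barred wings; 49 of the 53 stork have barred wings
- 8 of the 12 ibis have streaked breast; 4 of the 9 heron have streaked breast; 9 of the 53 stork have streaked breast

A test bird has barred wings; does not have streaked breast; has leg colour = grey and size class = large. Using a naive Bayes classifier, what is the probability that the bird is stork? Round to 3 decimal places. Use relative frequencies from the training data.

0.964

ibis: (12/74) × (2/12) × (2/12) × (4/12) × (4/12) ≈ 0.000500501
heron: (9/74) × (1/9) × (3/9) × (7/9) × (5/9) ≈ 0.00194639
stork: (53/74) × (16/53) × (21/53) × (49/53) × (44/53) ≈ 0.065755
P(stork | x) = 0.065755 / 0.068201891 ≈ 0.964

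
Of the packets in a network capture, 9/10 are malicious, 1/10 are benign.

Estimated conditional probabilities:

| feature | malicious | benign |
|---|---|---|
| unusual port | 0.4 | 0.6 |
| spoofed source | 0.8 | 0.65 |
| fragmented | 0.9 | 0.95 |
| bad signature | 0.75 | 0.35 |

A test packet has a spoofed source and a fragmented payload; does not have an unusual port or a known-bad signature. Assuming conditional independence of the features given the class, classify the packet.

malicious

malicious: 0.9 × (1−0.4) × 0.8 × 0.9 × (1−0.75) = 0.0972
benign: 0.1 × (1−0.6) × 0.65 × 0.95 × (1−0.35) = 0.016055
Highest score → malicious.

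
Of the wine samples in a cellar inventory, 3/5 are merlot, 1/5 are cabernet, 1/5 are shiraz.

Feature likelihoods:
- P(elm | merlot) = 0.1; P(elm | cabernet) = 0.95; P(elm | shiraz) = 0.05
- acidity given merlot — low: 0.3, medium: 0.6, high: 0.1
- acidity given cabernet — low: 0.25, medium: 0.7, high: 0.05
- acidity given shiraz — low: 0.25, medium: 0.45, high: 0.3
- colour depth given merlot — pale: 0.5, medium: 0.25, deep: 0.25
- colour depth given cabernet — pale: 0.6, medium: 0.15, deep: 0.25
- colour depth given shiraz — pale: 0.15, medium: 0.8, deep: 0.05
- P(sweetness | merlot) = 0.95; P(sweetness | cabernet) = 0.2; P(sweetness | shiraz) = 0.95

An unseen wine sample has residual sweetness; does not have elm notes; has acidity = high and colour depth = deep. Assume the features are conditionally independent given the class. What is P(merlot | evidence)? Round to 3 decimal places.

0.824

merlot: 0.6 × (1−0.1) × 0.1 × 0.25 × 0.95 = 0.012825
cabernet: 0.2 × (1−0.95) × 0.05 × 0.25 × 0.2 = 0.000025
shiraz: 0.2 × (1−0.05) × 0.3 × 0.05 × 0.95 = 0.0027075
P(merlot | x) = 0.012825 / 0.0155575 ≈ 0.824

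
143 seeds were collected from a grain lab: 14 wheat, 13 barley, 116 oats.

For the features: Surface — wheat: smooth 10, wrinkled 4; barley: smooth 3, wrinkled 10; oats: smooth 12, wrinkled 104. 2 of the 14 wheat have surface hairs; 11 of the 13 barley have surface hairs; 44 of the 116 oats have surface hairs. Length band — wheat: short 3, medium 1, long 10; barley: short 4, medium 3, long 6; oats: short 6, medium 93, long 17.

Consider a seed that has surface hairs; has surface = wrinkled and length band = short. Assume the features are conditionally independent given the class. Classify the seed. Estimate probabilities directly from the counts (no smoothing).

barley

wheat: (14/143) × (4/14) × (2/14) × (3/14) ≈ 0.000856287
barley: (13/143) × (10/13) × (11/13) × (4/13) ≈ 0.0182066
oats: (116/143) × (104/116) × (44/116) × (6/116) ≈ 0.0142687
Highest score → barley.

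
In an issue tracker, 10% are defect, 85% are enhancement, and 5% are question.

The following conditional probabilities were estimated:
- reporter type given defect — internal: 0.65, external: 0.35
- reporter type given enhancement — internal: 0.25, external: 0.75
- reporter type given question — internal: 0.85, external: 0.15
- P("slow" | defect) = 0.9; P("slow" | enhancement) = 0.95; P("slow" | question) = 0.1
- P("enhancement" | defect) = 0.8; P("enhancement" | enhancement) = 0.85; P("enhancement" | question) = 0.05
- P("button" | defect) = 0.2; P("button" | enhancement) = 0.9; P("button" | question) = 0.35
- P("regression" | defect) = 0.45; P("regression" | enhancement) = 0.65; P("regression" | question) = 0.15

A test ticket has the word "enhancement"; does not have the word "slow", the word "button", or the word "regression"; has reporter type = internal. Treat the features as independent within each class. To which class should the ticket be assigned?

defect

defect: 0.1 × 0.65 × (1−0.9) × 0.8 × (1−0.2) × (1−0.45) = 0.002288
enhancement: 0.85 × 0.25 × (1−0.95) × 0.85 × (1−0.9) × (1−0.65) = 0.00031609375
question: 0.05 × 0.85 × (1−0.1) × 0.05 × (1−0.35) × (1−0.15) = 0.00105665625
Highest score → defect.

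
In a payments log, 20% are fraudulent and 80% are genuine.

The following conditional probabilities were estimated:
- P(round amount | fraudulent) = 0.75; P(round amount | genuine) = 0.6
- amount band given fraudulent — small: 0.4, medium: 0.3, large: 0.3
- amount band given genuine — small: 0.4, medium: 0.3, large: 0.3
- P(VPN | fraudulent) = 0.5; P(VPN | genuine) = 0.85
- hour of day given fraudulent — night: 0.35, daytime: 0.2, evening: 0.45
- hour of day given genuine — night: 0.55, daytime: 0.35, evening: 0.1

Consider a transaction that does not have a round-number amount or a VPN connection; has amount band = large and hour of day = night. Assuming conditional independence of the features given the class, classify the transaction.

fraudulent: 0.2 × (1−0.75) × 0.3 × (1−0.5) × 0.35 = 0.002625
genuine: 0.8 × (1−0.6) × 0.3 × (1−0.85) × 0.55 = 0.00792
Highest score → genuine.

genuine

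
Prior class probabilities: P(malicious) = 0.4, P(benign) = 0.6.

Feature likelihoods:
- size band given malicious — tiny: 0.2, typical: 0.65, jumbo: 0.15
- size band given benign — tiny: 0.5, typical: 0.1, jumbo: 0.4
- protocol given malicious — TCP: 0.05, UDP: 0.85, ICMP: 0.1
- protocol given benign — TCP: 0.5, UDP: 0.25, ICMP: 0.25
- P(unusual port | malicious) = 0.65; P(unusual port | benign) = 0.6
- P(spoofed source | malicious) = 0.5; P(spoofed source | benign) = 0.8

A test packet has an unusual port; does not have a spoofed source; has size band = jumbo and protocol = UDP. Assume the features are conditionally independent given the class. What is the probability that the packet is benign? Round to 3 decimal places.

0.303

malicious: 0.4 × 0.15 × 0.85 × 0.65 × (1−0.5) = 0.016575
benign: 0.6 × 0.4 × 0.25 × 0.6 × (1−0.8) = 0.0072
P(benign | x) = 0.0072 / 0.023775 ≈ 0.303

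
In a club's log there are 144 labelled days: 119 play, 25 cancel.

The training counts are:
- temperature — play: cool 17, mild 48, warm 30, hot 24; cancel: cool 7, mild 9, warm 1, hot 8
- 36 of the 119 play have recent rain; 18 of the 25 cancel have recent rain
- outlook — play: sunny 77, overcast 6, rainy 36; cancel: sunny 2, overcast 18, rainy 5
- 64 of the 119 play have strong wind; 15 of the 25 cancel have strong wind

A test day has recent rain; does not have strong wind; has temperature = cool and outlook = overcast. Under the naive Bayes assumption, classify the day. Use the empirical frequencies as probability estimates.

cancel

play: (119/144) × (17/119) × (36/119) × (6/119) × (55/119) ≈ 0.000832266
cancel: (25/144) × (7/25) × (18/25) × (18/25) × (10/25) = 0.01008
Highest score → cancel.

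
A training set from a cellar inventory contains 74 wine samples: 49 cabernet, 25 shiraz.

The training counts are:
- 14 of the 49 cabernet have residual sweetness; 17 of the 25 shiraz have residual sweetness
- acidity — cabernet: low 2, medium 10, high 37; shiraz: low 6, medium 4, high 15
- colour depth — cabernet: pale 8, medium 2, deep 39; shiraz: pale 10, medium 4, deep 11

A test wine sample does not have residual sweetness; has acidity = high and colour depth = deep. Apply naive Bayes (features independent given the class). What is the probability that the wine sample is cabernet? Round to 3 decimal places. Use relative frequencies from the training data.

0.909

cabernet: (49/74) × (35/49) × (37/49) × (39/49) ≈ 0.284257
shiraz: (25/74) × (8/25) × (15/25) × (11/25) ≈ 0.0285405
P(cabernet | x) = 0.284257 / 0.3127975 ≈ 0.909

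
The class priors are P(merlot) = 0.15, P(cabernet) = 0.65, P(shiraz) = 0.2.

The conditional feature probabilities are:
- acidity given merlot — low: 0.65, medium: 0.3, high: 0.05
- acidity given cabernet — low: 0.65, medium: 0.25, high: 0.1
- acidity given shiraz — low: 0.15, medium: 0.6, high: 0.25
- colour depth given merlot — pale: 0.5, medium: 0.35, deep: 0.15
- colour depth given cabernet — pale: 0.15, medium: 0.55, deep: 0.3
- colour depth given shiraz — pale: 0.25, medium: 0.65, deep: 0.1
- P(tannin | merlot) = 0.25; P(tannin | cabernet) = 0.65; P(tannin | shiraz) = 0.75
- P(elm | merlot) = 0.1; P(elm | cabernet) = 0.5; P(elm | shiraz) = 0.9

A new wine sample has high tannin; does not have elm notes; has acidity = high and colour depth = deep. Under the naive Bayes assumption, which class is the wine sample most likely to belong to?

merlot: 0.15 × 0.05 × 0.15 × 0.25 × (1−0.1) = 0.000253125
cabernet: 0.65 × 0.1 × 0.3 × 0.65 × (1−0.5) = 0.0063375
shiraz: 0.2 × 0.25 × 0.1 × 0.75 × (1−0.9) = 0.000375
Highest score → cabernet.

cabernet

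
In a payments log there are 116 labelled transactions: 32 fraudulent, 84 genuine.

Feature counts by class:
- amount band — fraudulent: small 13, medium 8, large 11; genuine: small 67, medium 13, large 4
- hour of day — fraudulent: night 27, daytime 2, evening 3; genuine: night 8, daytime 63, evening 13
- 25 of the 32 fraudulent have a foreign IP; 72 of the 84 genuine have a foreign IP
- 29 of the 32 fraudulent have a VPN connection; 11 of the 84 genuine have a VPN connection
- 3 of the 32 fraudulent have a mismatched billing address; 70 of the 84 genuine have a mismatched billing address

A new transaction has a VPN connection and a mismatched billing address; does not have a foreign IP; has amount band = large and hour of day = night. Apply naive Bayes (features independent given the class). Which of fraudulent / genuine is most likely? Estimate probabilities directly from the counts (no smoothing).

fraudulent

fraudulent: (32/116) × (11/32) × (27/32) × (7/32) × (29/32) × (3/32) = 0.0014870166778564453125
genuine: (84/116) × (4/84) × (8/84) × (12/84) × (11/84) × (70/84) ≈ 0.0000511973
Highest score → fraudulent.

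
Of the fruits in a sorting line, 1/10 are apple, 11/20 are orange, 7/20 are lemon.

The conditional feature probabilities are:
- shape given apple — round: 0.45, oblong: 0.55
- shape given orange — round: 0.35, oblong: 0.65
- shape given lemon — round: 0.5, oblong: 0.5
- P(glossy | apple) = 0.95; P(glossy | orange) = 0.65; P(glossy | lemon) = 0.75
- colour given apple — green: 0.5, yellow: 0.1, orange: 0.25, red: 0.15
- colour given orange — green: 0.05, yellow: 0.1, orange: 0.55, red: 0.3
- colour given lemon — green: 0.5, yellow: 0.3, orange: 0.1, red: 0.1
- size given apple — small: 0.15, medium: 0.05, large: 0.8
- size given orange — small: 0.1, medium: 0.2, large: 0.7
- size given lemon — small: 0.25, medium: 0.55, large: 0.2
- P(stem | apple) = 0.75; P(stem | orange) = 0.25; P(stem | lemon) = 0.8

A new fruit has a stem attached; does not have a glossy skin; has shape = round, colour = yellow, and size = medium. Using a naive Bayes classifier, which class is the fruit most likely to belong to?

apple: 0.1 × 0.45 × (1−0.95) × 0.1 × 0.05 × 0.75 = 0.0000084375
orange: 0.55 × 0.35 × (1−0.65) × 0.1 × 0.2 × 0.25 = 0.000336875
lemon: 0.35 × 0.5 × (1−0.75) × 0.3 × 0.55 × 0.8 = 0.005775
Highest score → lemon.

lemon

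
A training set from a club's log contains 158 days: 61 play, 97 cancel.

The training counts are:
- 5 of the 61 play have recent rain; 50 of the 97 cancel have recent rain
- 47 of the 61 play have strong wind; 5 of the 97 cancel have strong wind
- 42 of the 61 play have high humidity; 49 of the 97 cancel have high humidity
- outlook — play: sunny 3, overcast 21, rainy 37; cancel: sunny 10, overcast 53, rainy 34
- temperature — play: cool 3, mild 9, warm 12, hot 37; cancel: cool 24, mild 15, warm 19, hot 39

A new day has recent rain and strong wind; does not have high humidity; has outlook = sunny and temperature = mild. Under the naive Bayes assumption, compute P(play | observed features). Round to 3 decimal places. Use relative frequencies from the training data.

0.300

play: (61/158) × (5/61) × (47/61) × (19/61) × (3/61) × (9/61) ≈ 0.0000551073
cancel: (97/158) × (50/97) × (5/97) × (48/97) × (10/97) × (15/97) ≈ 0.000128685
P(play | x) = 0.0000551073 / 0.0001837923 ≈ 0.300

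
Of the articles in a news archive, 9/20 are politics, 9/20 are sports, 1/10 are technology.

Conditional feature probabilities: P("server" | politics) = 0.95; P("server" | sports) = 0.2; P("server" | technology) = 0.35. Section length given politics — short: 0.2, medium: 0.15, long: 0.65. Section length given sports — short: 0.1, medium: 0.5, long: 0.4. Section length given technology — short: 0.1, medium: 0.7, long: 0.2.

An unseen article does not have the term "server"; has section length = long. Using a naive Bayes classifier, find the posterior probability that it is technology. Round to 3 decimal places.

politics: 0.45 × (1−0.95) × 0.65 = 0.014625
sports: 0.45 × (1−0.2) × 0.4 = 0.144
technology: 0.1 × (1−0.35) × 0.2 = 0.013
P(technology | x) = 0.013 / 0.171625 ≈ 0.076

0.076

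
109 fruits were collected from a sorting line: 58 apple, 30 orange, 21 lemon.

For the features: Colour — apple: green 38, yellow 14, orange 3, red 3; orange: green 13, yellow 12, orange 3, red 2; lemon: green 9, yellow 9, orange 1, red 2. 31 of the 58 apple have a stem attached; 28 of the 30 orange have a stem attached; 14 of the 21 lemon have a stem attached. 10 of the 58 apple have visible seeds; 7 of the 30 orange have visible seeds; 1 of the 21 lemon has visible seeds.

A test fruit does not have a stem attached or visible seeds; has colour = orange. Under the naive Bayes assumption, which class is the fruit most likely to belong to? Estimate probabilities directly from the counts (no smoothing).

apple: (58/109) × (3/58) × (27/58) × (48/58) ≈ 0.0106034
orange: (30/109) × (3/30) × (2/30) × (23/30) ≈ 0.00140673
lemon: (21/109) × (1/21) × (7/21) × (20/21) ≈ 0.00291248
Highest score → apple.

apple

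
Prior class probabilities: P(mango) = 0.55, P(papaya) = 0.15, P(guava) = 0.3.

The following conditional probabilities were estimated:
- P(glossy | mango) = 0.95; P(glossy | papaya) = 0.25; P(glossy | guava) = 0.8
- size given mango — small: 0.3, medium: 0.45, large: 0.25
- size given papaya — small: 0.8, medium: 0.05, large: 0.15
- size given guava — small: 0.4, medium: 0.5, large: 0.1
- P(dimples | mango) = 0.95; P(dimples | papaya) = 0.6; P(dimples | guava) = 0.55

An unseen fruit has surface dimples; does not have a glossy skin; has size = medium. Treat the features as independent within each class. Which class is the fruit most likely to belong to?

mango: 0.55 × (1−0.95) × 0.45 × 0.95 = 0.01175625
papaya: 0.15 × (1−0.25) × 0.05 × 0.6 = 0.003375
guava: 0.3 × (1−0.8) × 0.5 × 0.55 = 0.0165
Highest score → guava.

guava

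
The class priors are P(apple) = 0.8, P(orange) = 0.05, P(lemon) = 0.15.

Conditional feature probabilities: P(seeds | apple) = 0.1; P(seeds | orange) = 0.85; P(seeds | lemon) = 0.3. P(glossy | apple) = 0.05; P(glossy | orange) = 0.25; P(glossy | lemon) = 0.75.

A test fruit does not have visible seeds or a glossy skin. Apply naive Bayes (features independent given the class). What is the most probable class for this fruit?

apple

apple: 0.8 × (1−0.1) × (1−0.05) = 0.684
orange: 0.05 × (1−0.85) × (1−0.25) = 0.005625
lemon: 0.15 × (1−0.3) × (1−0.75) = 0.02625
Highest score → apple.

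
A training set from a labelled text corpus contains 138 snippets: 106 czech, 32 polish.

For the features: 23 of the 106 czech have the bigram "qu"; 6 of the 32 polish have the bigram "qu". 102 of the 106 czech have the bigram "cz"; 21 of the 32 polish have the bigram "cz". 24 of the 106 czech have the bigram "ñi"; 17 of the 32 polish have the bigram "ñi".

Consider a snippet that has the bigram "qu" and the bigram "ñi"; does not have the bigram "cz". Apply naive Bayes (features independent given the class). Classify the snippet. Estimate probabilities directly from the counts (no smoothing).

polish

czech: (106/138) × (23/106) × (4/106) × (24/106) ≈ 0.00142399
polish: (32/138) × (6/32) × (11/32) × (17/32) ≈ 0.00793988
Highest score → polish.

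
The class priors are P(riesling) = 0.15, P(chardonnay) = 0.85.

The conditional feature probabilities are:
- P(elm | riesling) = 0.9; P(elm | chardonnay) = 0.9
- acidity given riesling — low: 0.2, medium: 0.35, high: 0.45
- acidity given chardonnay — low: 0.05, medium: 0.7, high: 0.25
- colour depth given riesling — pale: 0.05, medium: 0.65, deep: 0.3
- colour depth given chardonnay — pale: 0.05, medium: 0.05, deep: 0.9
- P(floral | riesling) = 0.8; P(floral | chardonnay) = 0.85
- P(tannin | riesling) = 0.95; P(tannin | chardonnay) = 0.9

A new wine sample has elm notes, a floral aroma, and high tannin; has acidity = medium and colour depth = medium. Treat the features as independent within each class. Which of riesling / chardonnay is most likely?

riesling

riesling: 0.15 × 0.9 × 0.35 × 0.65 × 0.8 × 0.95 = 0.0233415
chardonnay: 0.85 × 0.9 × 0.7 × 0.05 × 0.85 × 0.9 = 0.020482875
Highest score → riesling.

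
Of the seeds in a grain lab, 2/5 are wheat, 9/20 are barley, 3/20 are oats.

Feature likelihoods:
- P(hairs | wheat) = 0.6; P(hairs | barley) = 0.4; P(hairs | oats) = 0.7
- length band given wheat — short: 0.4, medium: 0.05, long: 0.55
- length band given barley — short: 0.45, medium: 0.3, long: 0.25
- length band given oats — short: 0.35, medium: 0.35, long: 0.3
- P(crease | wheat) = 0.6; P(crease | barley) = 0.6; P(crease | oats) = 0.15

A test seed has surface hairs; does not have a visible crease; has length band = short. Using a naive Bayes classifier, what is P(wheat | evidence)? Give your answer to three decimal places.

0.376

wheat: 0.4 × 0.6 × 0.4 × (1−0.6) = 0.0384
barley: 0.45 × 0.4 × 0.45 × (1−0.6) = 0.0324
oats: 0.15 × 0.7 × 0.35 × (1−0.15) = 0.0312375
P(wheat | x) = 0.0384 / 0.1020375 ≈ 0.376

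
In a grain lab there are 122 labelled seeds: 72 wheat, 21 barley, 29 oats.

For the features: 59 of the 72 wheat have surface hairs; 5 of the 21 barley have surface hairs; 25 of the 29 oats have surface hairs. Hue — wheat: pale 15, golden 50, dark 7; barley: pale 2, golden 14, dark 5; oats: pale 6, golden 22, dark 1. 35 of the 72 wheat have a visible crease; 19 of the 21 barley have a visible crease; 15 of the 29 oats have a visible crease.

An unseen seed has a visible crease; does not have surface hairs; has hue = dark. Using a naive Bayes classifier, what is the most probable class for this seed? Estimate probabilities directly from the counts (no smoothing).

wheat: (72/122) × (13/72) × (7/72) × (35/72) ≈ 0.00503599
barley: (21/122) × (16/21) × (5/21) × (19/21) ≈ 0.0282517
oats: (29/122) × (4/29) × (1/29) × (15/29) ≈ 0.000584784
Highest score → barley.

barley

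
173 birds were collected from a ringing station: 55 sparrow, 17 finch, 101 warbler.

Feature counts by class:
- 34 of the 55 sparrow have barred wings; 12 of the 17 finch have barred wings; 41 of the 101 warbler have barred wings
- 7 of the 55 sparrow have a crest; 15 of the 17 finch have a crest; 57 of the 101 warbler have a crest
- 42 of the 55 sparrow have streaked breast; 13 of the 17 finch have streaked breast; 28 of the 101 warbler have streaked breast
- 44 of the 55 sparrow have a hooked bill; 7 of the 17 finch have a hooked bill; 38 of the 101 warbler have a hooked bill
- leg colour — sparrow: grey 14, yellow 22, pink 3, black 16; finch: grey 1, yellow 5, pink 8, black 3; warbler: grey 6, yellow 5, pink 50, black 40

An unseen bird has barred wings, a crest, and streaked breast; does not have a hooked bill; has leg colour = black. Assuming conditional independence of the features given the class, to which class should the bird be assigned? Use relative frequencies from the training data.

warbler

sparrow: (55/173) × (34/55) × (7/55) × (42/55) × (11/55) × (16/55) ≈ 0.00111133
finch: (17/173) × (12/17) × (15/17) × (13/17) × (10/17) × (3/17) ≈ 0.00485842
warbler: (101/173) × (41/101) × (57/101) × (28/101) × (63/101) × (40/101) ≈ 0.00915979
Highest score → warbler.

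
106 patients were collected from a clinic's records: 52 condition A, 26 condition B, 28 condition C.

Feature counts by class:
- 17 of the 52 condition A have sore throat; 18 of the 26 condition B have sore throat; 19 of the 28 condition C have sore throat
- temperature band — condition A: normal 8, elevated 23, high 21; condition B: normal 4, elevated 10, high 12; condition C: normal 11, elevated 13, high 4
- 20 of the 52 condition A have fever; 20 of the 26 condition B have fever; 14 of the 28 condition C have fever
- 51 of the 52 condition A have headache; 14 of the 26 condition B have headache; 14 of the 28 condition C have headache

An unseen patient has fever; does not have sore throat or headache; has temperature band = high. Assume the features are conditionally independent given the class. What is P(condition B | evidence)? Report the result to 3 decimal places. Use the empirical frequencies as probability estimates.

0.755

condition A: (52/106) × (35/52) × (21/52) × (20/52) × (1/52) ≈ 0.000986283
condition B: (26/106) × (8/26) × (12/26) × (20/26) × (12/26) ≈ 0.0123668
condition C: (28/106) × (9/28) × (4/28) × (14/28) × (14/28) ≈ 0.00303235
P(condition B | x) = 0.0123668 / 0.016385433 ≈ 0.755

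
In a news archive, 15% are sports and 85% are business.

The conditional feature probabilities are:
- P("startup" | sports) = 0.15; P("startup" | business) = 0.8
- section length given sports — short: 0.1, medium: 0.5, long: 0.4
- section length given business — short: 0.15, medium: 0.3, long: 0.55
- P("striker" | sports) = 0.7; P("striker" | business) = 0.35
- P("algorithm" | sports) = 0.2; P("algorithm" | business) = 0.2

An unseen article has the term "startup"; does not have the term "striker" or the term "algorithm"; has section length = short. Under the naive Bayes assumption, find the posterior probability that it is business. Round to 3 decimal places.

sports: 0.15 × 0.15 × 0.1 × (1−0.7) × (1−0.2) = 0.00054
business: 0.85 × 0.8 × 0.15 × (1−0.35) × (1−0.2) = 0.05304
P(business | x) = 0.05304 / 0.05358 ≈ 0.990

0.990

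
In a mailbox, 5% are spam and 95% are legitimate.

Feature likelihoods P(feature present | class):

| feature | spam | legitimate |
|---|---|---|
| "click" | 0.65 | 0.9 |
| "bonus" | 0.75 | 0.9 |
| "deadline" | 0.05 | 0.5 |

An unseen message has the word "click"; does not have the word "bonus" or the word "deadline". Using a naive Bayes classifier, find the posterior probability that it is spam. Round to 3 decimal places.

spam: 0.05 × 0.65 × (1−0.75) × (1−0.05) = 0.00771875
legitimate: 0.95 × 0.9 × (1−0.9) × (1−0.5) = 0.04275
P(spam | x) = 0.00771875 / 0.05046875 ≈ 0.153

0.153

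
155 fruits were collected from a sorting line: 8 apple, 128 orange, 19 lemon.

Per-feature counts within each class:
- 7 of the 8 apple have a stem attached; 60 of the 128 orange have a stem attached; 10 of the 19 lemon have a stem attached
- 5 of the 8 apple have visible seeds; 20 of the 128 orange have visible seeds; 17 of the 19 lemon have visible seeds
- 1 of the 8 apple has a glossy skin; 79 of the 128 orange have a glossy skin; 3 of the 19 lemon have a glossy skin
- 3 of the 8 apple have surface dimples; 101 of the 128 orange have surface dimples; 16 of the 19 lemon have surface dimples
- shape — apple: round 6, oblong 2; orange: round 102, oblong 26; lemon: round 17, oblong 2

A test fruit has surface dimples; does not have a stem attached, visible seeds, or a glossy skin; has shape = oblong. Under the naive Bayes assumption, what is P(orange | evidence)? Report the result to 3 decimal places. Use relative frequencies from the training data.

0.972

apple: (8/155) × (1/8) × (3/8) × (7/8) × (3/8) × (2/8) ≈ 0.000198463
orange: (128/155) × (68/128) × (108/128) × (49/128) × (101/128) × (26/128) ≈ 0.0227118
lemon: (19/155) × (9/19) × (2/19) × (16/19) × (16/19) × (2/19) ≈ 0.000456243
P(orange | x) = 0.0227118 / 0.023366506 ≈ 0.972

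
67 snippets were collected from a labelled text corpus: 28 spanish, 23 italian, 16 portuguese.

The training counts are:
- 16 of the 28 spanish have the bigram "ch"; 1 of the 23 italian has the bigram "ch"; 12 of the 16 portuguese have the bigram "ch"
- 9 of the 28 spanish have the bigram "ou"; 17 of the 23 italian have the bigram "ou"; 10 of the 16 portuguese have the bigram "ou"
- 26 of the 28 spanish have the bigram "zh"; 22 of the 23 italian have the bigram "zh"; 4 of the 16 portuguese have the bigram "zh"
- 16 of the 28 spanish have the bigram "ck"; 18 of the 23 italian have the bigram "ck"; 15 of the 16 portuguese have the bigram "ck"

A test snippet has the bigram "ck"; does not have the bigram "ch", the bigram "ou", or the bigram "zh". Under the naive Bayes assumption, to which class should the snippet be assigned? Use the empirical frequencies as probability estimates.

spanish: (28/67) × (12/28) × (19/28) × (2/28) × (16/28) ≈ 0.00496062
italian: (23/67) × (22/23) × (6/23) × (1/23) × (18/23) ≈ 0.00291466
portuguese: (16/67) × (4/16) × (6/16) × (12/16) × (15/16) ≈ 0.0157416
Highest score → portuguese.

portuguese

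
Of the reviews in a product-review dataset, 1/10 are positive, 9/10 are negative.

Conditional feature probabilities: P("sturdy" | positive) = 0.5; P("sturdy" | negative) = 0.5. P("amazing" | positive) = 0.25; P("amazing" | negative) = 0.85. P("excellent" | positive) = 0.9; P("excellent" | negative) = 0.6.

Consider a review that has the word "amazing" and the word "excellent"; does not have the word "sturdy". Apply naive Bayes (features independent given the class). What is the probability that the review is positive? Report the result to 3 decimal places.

positive: 0.1 × (1−0.5) × 0.25 × 0.9 = 0.01125
negative: 0.9 × (1−0.5) × 0.85 × 0.6 = 0.2295
P(positive | x) = 0.01125 / 0.24075 ≈ 0.047

0.047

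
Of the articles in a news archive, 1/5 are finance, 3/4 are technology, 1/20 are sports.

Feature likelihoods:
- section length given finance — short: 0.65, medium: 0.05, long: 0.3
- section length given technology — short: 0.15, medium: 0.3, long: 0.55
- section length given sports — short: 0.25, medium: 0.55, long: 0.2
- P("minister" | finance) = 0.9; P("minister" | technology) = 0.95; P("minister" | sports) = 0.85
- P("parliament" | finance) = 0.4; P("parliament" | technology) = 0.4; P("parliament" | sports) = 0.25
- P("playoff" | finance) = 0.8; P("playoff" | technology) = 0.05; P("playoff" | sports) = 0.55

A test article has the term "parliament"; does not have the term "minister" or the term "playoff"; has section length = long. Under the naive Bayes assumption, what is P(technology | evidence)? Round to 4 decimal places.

finance: 0.2 × 0.3 × (1−0.9) × 0.4 × (1−0.8) = 0.00048
technology: 0.75 × 0.55 × (1−0.95) × 0.4 × (1−0.05) = 0.0078375
sports: 0.05 × 0.2 × (1−0.85) × 0.25 × (1−0.55) = 0.00016875
P(technology | x) = 0.0078375 / 0.00848625 ≈ 0.9236

0.9236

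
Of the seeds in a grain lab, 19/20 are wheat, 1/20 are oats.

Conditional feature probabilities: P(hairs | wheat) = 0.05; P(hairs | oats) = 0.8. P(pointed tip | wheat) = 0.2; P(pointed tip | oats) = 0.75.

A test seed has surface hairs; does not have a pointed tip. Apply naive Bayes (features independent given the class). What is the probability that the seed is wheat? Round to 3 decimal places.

wheat: 0.95 × 0.05 × (1−0.2) = 0.038
oats: 0.05 × 0.8 × (1−0.75) = 0.01
P(wheat | x) = 0.038 / 0.048 ≈ 0.792

0.792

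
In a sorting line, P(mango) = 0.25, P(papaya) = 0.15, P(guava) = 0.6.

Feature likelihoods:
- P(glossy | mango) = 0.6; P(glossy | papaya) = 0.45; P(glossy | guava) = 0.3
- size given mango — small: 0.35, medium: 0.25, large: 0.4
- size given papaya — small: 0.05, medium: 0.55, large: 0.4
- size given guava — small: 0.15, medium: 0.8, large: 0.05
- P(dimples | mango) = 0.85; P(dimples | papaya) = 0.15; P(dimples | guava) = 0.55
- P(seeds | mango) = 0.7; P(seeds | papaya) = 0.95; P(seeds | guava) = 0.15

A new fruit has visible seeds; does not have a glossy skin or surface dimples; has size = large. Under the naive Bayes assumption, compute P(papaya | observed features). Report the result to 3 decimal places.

0.826

mango: 0.25 × (1−0.6) × 0.4 × (1−0.85) × 0.7 = 0.0042
papaya: 0.15 × (1−0.45) × 0.4 × (1−0.15) × 0.95 = 0.0266475
guava: 0.6 × (1−0.3) × 0.05 × (1−0.55) × 0.15 = 0.0014175
P(papaya | x) = 0.0266475 / 0.032265 ≈ 0.826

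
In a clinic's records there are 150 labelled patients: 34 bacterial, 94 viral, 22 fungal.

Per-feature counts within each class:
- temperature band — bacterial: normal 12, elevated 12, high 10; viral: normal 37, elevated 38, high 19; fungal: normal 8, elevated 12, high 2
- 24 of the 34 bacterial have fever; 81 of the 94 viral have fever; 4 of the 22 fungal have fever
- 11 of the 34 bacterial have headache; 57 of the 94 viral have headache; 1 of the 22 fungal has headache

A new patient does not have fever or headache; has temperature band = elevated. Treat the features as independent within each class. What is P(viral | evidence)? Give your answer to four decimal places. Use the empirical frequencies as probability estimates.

0.1496

bacterial: (34/150) × (12/34) × (10/34) × (23/34) ≈ 0.015917
viral: (94/150) × (38/94) × (13/94) × (37/94) ≈ 0.0137906
fungal: (22/150) × (12/22) × (18/22) × (21/22) ≈ 0.0624793
P(viral | x) = 0.0137906 / 0.0921869 ≈ 0.1496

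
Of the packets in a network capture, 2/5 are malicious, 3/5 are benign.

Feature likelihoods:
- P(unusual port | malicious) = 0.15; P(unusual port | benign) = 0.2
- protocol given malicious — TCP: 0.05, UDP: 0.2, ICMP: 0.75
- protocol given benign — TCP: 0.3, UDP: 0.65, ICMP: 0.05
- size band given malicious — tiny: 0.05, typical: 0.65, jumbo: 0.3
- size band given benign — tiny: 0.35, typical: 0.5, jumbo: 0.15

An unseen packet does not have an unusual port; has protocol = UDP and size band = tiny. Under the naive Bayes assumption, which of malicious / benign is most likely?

malicious: 0.4 × (1−0.15) × 0.2 × 0.05 = 0.0034
benign: 0.6 × (1−0.2) × 0.65 × 0.35 = 0.1092
Highest score → benign.

benign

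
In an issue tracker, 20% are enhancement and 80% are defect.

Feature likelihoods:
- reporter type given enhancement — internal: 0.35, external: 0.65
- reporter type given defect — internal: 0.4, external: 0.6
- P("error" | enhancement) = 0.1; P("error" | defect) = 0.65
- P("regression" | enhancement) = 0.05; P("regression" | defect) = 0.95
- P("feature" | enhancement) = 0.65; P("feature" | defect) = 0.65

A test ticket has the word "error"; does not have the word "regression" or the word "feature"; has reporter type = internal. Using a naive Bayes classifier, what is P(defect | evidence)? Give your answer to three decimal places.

enhancement: 0.2 × 0.35 × 0.1 × (1−0.05) × (1−0.65) = 0.0023275
defect: 0.8 × 0.4 × 0.65 × (1−0.95) × (1−0.65) = 0.00364
P(defect | x) = 0.00364 / 0.0059675 ≈ 0.610

0.610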